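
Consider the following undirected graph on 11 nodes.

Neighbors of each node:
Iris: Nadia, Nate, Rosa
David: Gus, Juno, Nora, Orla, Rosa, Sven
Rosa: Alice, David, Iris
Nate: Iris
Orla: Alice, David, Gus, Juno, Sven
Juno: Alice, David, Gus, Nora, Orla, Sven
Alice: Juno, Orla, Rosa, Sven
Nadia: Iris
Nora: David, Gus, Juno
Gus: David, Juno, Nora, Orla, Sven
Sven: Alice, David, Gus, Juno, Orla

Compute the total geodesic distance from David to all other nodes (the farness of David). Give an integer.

Distances from David: Alice:2, Gus:1, Iris:2, Juno:1, Nadia:3, Nate:3, Nora:1, Orla:1, Rosa:1, Sven:1.
Sum = 2 + 1 + 2 + 1 + 3 + 3 + 1 + 1 + 1 + 1 = 16.

16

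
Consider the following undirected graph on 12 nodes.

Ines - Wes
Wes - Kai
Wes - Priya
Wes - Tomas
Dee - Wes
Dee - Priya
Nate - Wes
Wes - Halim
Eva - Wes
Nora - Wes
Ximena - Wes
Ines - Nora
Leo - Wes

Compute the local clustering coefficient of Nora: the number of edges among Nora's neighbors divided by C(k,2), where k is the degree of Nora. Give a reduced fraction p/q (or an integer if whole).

1

Nora's neighbors: Ines and Wes (k = 2).
Possible neighbor pairs: C(2,2) = 1. Edges among them: Ines–Wes → e = 1.
Clustering(Nora) = 1/1.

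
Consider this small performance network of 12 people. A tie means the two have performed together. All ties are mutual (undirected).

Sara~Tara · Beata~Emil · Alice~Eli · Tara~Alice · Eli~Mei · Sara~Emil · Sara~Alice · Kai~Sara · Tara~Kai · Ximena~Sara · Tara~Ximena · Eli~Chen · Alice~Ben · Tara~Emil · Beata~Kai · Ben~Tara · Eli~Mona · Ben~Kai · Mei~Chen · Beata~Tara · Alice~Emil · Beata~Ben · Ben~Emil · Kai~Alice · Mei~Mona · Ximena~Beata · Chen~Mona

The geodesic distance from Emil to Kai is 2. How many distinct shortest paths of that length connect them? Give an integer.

The shortest distance is 2. The length-2 paths are: Emil–Beata–Kai; Emil–Alice–Kai; Emil–Ben–Kai; Emil–Sara–Kai; Emil–Tara–Kai.
That gives 5 distinct shortest paths.

5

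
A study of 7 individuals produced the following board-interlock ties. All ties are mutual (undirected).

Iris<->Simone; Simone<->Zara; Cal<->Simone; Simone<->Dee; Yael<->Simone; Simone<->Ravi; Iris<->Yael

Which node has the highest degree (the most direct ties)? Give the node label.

Simone

Degrees — Cal:1, Dee:1, Iris:2, Ravi:1, Simone:6, Yael:2, Zara:1.
The maximum is 6, attained only by Simone.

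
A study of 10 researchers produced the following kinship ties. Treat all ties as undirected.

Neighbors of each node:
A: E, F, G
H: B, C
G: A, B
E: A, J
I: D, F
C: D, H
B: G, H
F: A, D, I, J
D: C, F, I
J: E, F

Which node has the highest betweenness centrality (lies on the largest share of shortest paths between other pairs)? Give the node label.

Unnormalized betweenness of each node: A:23/2, B:4, C:11/2, D:17/2, E:3/2, F:14, G:13/2, H:7/2, I:0, J:2.
F has the largest value, 14, making it the main broker — the node through which the most shortest paths run.

F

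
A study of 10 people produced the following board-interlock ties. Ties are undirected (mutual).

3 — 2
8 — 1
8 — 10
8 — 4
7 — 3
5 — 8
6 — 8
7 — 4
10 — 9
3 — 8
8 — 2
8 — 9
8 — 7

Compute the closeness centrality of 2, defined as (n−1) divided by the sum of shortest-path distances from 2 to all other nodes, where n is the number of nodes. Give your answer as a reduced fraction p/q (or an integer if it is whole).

9/16

Distances from 2: 1:2, 3:1, 4:2, 5:2, 6:2, 7:2, 8:1, 9:2, 10:2. Sum = 16.
n = 10, so closeness = 9/16.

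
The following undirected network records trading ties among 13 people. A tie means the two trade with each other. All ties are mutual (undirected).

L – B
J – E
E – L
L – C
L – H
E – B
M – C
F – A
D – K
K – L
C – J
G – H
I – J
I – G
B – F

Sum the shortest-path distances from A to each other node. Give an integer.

45

Distances from A: B:2, C:4, D:5, E:3, F:1, G:5, H:4, I:5, J:4, K:4, L:3, M:5.
Sum = 2 + 4 + 5 + 3 + 1 + 5 + 4 + 5 + 4 + 4 + 3 + 5 = 45.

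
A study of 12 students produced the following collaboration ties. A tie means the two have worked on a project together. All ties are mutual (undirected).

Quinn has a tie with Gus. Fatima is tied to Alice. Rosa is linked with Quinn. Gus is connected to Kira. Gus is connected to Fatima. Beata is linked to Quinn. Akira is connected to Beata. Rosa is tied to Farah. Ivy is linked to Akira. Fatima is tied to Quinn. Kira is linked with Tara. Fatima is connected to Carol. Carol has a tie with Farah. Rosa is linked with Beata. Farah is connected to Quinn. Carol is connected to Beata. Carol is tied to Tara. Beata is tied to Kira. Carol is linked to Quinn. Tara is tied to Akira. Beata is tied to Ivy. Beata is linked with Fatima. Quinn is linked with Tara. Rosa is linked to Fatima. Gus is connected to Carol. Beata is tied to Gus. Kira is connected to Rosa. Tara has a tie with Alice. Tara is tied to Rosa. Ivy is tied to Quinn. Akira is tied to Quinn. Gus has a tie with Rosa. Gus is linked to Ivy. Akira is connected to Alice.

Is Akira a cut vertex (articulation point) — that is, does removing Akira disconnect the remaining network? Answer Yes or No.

Even without Akira, every remaining node can still reach every other (the residual graph is connected), so Akira is not a cut vertex.

No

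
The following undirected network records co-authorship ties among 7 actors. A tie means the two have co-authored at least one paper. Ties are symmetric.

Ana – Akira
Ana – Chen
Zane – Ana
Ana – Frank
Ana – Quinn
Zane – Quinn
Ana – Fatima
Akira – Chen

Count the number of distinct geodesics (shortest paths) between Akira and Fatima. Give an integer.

1

The shortest distance is 2, and the only length-2 path is Akira–Ana–Fatima. So there is exactly 1 shortest path.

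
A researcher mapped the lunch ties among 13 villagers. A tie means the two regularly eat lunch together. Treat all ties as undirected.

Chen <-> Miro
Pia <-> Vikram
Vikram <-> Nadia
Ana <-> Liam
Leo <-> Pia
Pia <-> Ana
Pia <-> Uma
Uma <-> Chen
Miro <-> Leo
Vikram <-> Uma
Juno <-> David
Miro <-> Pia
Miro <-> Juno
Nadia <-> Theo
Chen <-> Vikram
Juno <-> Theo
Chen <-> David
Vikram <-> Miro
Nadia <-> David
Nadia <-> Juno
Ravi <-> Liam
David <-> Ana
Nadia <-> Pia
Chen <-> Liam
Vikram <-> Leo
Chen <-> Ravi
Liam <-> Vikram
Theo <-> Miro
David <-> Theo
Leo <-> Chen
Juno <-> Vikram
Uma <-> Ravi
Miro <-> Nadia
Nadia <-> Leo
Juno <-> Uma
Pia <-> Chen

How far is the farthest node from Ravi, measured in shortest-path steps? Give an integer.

3

Distances from Ravi: Ana:2, Chen:1, David:2, Juno:2, Leo:2, Liam:1, Miro:2, Nadia:3, Pia:2, Theo:3, Uma:1, Vikram:2.
The largest is 3 (to Nadia and Theo), so the eccentricity of Ravi is 3.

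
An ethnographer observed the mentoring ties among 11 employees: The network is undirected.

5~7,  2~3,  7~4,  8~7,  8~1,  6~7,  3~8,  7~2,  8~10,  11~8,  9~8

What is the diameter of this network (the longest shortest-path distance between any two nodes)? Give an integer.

Eccentricity of each node (its greatest distance to any other): 1:3, 2:3, 3:3, 4:3, 5:3, 6:3, 7:2, 8:2, 9:3, 10:3, 11:3.
The maximum eccentricity is 3, realized for instance by the pair 6–9 via 6 – 7 – 8 – 9. So the diameter is 3.

3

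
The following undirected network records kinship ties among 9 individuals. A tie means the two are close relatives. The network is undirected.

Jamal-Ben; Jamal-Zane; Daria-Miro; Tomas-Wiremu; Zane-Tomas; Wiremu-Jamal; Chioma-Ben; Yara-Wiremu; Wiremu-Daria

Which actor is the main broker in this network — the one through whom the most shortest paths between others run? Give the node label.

Unnormalized betweenness of each node: Ben:7, Chioma:0, Daria:7, Jamal:14, Miro:0, Tomas:2, Wiremu:37/2, Yara:0, Zane:3/2.
Wiremu has the largest value, 37/2, making it the main broker — the node through which the most shortest paths run.

Wiremu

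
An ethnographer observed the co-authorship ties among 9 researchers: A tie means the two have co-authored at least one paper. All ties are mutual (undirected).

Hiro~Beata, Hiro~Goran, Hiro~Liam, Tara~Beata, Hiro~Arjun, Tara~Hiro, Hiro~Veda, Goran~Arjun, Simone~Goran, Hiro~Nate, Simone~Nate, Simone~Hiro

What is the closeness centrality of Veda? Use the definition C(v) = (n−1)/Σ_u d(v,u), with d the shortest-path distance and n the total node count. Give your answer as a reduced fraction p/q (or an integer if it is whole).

8/15

Distances from Veda: Arjun:2, Beata:2, Goran:2, Hiro:1, Liam:2, Nate:2, Simone:2, Tara:2. Sum = 15.
n = 9, so closeness = 8/15.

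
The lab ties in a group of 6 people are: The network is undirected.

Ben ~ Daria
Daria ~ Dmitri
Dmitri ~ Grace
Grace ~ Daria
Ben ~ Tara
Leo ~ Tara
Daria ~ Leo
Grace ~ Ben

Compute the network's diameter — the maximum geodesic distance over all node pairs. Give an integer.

3

Eccentricity of each node (its greatest distance to any other): Ben:2, Daria:2, Dmitri:3, Grace:2, Leo:2, Tara:3.
The maximum eccentricity is 3, realized for instance by the pair Dmitri–Tara via Dmitri – Daria – Leo – Tara. So the diameter is 3.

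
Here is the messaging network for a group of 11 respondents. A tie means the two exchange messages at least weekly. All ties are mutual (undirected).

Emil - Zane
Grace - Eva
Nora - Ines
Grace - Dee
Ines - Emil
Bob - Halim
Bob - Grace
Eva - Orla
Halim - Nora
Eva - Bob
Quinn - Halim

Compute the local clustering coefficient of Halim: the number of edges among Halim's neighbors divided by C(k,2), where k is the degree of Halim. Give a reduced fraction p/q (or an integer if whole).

Halim's neighbors: Bob, Nora, and Quinn (k = 3).
Possible neighbor pairs: C(3,2) = 3. Edges among them: none → e = 0.
Clustering(Halim) = 0/3 = 0.

0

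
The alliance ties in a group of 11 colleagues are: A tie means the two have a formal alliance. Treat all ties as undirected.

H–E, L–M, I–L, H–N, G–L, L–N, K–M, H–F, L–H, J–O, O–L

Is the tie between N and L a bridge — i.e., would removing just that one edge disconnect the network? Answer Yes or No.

Even without that edge, N still reaches L via N – H – L, so the network stays connected. Not a bridge.

No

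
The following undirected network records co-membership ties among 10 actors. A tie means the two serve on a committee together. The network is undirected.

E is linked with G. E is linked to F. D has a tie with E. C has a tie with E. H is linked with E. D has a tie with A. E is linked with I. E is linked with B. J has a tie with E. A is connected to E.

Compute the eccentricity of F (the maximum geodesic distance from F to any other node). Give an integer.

Distances from F: A:2, B:2, C:2, D:2, E:1, G:2, H:2, I:2, J:2.
The largest is 2 (to C, H, D, B, J, A, I, and G), so the eccentricity of F is 2.

2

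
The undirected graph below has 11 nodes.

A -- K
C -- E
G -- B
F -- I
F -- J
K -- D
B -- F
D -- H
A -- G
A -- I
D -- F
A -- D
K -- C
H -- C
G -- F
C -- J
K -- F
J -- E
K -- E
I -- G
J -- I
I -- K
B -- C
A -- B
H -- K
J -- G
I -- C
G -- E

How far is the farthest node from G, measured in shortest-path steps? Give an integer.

Distances from G: A:1, B:1, C:2, D:2, E:1, F:1, H:3, I:1, J:1, K:2.
The largest is 3 (to H), so the eccentricity of G is 3.

3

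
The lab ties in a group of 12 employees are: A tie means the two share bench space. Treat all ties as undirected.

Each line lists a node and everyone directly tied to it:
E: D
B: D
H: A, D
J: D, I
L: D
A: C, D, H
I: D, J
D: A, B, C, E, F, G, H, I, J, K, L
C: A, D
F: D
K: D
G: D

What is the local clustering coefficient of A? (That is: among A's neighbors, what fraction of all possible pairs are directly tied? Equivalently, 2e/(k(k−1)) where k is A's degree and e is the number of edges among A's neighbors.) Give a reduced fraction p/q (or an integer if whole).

A's neighbors: C, D, and H (k = 3).
Possible neighbor pairs: C(3,2) = 3. Edges among them: C–D, D–H → e = 2.
Clustering(A) = 2/3.

2/3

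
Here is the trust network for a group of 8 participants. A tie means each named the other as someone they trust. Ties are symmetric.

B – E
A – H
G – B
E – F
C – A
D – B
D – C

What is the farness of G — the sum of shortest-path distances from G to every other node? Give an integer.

Distances from G: A:4, B:1, C:3, D:2, E:2, F:3, H:5.
Sum = 4 + 1 + 3 + 2 + 2 + 3 + 5 = 20.

20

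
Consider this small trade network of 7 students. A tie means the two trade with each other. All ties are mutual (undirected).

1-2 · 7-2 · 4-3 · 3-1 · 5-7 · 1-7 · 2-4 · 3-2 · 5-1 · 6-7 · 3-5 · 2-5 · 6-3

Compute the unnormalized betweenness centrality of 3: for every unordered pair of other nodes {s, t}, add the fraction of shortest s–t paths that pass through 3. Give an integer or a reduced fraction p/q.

7/2

Pairs whose geodesics pass through 3 — 5–4: 1/2; 5–6: 1/2; 4–6: 1; 4–1: 1/2; 6–2: 1/2; 6–1: 1/2.
All other pairs contribute 0.
Summing the contributions gives betweenness(3) = 7/2.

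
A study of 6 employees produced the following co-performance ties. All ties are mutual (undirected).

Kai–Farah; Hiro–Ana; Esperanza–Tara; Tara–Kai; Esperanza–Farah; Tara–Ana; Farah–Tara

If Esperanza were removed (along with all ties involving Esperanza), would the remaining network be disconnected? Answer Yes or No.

No

Even without Esperanza, every remaining node can still reach every other (the residual graph is connected), so Esperanza is not a cut vertex.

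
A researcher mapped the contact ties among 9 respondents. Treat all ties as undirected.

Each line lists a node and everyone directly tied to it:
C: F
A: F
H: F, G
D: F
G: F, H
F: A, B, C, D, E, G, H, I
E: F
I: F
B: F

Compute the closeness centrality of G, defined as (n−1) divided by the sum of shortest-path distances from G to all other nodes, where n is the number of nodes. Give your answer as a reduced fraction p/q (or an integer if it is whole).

Distances from G: A:2, B:2, C:2, D:2, E:2, F:1, H:1, I:2. Sum = 14.
n = 9, so closeness = 8/14 = 4/7.

4/7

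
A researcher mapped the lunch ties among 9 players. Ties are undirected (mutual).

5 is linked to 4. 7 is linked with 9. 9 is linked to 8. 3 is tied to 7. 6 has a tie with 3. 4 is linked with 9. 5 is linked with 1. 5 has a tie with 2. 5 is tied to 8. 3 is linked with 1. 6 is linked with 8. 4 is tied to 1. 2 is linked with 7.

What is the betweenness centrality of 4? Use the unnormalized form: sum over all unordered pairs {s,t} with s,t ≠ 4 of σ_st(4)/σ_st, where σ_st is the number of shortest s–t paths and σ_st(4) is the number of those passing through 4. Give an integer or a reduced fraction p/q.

3/2

Pairs whose geodesics pass through 4 — 1–9: 1; 5–9: 1/2.
All other pairs contribute 0.
Summing the contributions gives betweenness(4) = 3/2.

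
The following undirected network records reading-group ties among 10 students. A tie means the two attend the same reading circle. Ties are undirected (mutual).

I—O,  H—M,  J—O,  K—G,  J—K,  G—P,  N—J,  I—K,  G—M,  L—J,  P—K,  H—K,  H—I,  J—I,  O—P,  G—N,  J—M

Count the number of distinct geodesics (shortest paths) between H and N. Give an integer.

5

The shortest distance is 3. The length-3 paths are: H–M–G–N; H–K–G–N; H–M–J–N; H–I–J–N; H–K–J–N.
That gives 5 distinct shortest paths.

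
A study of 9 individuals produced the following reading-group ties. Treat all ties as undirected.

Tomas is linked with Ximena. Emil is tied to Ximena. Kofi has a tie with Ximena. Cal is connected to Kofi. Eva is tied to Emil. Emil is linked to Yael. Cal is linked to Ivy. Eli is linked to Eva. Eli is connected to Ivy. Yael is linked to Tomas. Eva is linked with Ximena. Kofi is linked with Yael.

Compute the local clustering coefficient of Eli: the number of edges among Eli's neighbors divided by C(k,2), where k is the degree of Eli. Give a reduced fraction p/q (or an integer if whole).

Eli's neighbors: Eva and Ivy (k = 2).
Possible neighbor pairs: C(2,2) = 1. Edges among them: none → e = 0.
Clustering(Eli) = 0/1.

0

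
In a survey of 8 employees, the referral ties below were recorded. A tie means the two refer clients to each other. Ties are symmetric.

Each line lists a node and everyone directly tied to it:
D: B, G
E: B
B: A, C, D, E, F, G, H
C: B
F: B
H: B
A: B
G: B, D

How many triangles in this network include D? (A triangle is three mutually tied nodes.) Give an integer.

1

D's neighbors: B and G.
Neighbor pairs that are themselves tied: D–B–G. Each forms one triangle with D, for 1 in total.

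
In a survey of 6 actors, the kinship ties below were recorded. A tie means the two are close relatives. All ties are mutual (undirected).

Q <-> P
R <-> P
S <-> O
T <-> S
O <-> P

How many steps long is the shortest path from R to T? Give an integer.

One shortest route is R – P – O – S – T, which uses 4 edges, and at distance 3 from R we only reach {S}, which does not include T. So d(R,T) = 4.

4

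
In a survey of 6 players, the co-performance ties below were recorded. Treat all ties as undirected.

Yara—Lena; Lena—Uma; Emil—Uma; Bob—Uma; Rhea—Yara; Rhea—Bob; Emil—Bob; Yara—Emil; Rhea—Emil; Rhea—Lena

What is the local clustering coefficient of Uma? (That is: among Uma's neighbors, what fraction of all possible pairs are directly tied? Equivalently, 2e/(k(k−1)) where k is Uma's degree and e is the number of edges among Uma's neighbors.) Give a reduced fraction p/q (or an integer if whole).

Uma's neighbors: Bob, Emil, and Lena (k = 3).
Possible neighbor pairs: C(3,2) = 3. Edges among them: Bob–Emil → e = 1.
Clustering(Uma) = 1/3.

1/3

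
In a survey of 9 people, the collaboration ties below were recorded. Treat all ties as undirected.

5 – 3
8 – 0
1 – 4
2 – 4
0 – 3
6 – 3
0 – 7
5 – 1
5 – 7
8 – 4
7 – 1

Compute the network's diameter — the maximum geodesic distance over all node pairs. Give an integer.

5

Eccentricity of each node (its greatest distance to any other): 0:3, 1:3, 2:5, 3:4, 4:4, 5:3, 6:5, 7:3, 8:3.
The maximum eccentricity is 5, realized for instance by the pair 2–6 via 2 – 4 – 8 – 0 – 3 – 6. So the diameter is 5.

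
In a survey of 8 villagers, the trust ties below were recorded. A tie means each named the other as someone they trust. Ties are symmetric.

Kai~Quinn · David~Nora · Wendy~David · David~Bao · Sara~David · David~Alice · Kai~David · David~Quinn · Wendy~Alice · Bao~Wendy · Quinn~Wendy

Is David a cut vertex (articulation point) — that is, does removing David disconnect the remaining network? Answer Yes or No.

Yes

Removing David leaves {Alice, Bao, Kai, Quinn, and Wendy} with no path to {Sara}, so the network splits into 3 components. David is a cut vertex.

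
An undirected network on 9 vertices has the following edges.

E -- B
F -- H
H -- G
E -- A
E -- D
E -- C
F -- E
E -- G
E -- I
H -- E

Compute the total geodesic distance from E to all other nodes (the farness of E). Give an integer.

Distances from E: A:1, B:1, C:1, D:1, F:1, G:1, H:1, I:1.
Sum = 1 + 1 + 1 + 1 + 1 + 1 + 1 + 1 = 8.

8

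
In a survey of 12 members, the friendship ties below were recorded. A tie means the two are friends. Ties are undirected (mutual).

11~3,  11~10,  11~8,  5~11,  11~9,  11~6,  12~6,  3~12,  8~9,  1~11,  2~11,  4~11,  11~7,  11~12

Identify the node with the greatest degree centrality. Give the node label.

Degrees — 1:1, 2:1, 3:2, 4:1, 5:1, 6:2, 7:1, 8:2, 9:2, 10:1, 11:11, 12:3.
The maximum is 11, attained only by 11.

11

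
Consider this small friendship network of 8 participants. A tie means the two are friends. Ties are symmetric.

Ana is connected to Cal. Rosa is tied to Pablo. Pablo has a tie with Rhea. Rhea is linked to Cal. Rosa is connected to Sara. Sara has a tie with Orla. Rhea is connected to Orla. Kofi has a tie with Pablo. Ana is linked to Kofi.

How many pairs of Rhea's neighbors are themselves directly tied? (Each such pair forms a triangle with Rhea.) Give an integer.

0

Rhea's neighbors are Cal, Orla, and Pablo, but none of them are tied to each other, so no triangle contains Rhea.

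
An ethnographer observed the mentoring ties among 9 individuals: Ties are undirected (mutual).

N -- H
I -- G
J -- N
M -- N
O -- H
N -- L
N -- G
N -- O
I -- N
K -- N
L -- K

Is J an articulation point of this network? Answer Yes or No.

Even without J, every remaining node can still reach every other (the residual graph is connected), so J is not a cut vertex.

No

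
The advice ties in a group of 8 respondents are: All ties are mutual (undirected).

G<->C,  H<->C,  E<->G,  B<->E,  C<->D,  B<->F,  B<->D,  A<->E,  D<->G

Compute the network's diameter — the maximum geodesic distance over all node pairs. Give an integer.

4

Eccentricity of each node (its greatest distance to any other): A:4, B:3, C:3, D:3, E:3, F:4, G:3, H:4.
The maximum eccentricity is 4, realized for instance by the pair H–F via H – C – D – B – F. So the diameter is 4.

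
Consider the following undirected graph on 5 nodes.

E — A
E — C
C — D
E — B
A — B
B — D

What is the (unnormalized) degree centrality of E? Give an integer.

E is directly tied to A, B, and C. That is 3 neighbors, so the degree of E is 3.

3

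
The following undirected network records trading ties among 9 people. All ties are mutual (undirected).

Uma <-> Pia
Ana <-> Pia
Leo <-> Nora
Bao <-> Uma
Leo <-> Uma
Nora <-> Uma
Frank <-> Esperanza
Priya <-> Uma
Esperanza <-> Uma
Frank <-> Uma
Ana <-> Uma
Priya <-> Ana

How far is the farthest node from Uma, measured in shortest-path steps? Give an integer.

1

Distances from Uma: Ana:1, Bao:1, Esperanza:1, Frank:1, Leo:1, Nora:1, Pia:1, Priya:1.
The largest is 1 (to Pia, Esperanza, Frank, Ana, Priya, Bao, Leo, and Nora), so the eccentricity of Uma is 1.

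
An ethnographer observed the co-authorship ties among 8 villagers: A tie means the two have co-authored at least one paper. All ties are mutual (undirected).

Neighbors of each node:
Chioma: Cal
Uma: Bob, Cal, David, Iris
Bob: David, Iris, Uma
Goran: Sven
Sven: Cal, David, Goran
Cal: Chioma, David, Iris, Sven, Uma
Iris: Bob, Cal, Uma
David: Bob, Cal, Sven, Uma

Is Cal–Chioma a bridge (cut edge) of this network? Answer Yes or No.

Yes

Without the Cal–Chioma edge there is no alternate route between Cal and Chioma, so the network disconnects. It is a bridge.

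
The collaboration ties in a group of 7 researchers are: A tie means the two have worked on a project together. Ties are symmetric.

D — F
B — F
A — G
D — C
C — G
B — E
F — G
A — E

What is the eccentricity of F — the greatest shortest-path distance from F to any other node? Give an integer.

Distances from F: A:2, B:1, C:2, D:1, E:2, G:1.
The largest is 2 (to C, E, and A), so the eccentricity of F is 2.

2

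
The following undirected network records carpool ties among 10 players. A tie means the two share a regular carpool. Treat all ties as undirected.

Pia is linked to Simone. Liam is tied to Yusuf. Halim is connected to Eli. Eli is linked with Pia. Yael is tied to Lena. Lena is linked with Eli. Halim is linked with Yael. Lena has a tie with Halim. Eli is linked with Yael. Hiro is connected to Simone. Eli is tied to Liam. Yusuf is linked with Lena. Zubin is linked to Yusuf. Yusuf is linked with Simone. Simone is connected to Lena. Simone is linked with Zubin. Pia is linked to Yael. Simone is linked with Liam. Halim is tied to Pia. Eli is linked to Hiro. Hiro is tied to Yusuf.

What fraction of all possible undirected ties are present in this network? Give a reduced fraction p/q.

7/15

There are 21 edges and 10 nodes, so the maximum possible is C(10,2) = 45.
Density = 21/45 = 7/15.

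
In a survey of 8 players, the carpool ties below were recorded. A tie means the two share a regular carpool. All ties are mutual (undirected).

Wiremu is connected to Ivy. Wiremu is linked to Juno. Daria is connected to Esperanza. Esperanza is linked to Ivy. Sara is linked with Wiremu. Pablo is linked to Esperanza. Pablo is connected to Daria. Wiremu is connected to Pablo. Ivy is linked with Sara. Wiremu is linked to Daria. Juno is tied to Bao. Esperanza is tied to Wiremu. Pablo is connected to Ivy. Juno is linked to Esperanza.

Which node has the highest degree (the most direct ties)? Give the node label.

Degrees — Bao:1, Daria:3, Esperanza:5, Ivy:4, Juno:3, Pablo:4, Sara:2, Wiremu:6.
The maximum is 6, attained only by Wiremu.

Wiremu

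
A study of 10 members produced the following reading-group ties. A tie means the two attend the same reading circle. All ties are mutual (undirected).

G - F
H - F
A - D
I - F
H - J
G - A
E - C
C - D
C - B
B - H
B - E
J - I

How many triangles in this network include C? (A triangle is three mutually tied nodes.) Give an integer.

1

C's neighbors: B, D, and E.
Neighbor pairs that are themselves tied: C–B–E. Each forms one triangle with C, for 1 in total.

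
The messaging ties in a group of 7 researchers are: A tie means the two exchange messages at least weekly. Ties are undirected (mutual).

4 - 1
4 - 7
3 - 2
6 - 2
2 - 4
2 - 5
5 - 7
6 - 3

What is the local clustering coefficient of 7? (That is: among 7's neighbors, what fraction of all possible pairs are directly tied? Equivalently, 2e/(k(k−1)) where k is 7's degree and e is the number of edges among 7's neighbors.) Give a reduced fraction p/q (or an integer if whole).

0

7's neighbors: 4 and 5 (k = 2).
Possible neighbor pairs: C(2,2) = 1. Edges among them: none → e = 0.
Clustering(7) = 0/1.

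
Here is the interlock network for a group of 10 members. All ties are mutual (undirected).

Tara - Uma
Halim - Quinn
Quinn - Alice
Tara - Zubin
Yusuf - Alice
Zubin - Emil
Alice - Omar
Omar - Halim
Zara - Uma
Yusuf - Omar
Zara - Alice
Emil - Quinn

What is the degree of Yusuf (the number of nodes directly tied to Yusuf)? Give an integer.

Yusuf is directly tied to Alice and Omar. That is 2 neighbors, so the degree of Yusuf is 2.

2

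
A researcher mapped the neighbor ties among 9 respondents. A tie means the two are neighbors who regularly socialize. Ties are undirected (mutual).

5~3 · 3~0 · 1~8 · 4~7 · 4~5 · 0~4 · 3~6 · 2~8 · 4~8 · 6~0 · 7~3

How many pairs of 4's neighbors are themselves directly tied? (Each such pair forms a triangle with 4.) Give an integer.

0

4's neighbors are 0, 5, 7, and 8, but none of them are tied to each other, so no triangle contains 4.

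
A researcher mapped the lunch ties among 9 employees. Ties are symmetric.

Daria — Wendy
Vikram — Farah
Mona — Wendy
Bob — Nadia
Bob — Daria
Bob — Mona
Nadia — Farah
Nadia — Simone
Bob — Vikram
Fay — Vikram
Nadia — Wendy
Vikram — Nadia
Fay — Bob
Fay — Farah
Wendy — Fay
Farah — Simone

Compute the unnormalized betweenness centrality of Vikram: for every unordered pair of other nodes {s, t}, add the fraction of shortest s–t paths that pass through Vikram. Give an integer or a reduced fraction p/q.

59/60

Pairs whose geodesics pass through Vikram — Fay–Nadia: 1/4; Mona–Farah: 1/5; Bob–Farah: 1/3; Daria–Farah: 1/5.
All other pairs contribute 0.
Summing the contributions gives betweenness(Vikram) = 59/60.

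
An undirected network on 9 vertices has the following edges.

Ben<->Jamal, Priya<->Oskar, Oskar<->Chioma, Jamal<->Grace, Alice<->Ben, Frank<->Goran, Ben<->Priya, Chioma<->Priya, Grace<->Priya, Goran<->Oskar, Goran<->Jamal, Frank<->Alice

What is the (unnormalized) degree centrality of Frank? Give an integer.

Frank is directly tied to Alice and Goran. That is 2 neighbors, so the degree of Frank is 2.

2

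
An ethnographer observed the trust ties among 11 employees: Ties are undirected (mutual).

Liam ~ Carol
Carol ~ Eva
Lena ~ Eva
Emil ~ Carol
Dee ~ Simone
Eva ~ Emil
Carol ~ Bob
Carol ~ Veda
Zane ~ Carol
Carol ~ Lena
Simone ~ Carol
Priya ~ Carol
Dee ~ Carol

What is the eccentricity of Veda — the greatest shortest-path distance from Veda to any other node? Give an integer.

2

Distances from Veda: Bob:2, Carol:1, Dee:2, Emil:2, Eva:2, Lena:2, Liam:2, Priya:2, Simone:2, Zane:2.
The largest is 2 (to Zane, Dee, Liam, Simone, Lena, Bob, Eva, Emil, and Priya), so the eccentricity of Veda is 2.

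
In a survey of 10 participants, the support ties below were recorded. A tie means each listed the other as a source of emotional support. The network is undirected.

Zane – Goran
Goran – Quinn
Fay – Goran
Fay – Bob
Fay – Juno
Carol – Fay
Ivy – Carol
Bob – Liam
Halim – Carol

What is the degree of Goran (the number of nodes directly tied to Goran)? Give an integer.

Goran is directly tied to Fay, Quinn, and Zane. That is 3 neighbors, so the degree of Goran is 3.

3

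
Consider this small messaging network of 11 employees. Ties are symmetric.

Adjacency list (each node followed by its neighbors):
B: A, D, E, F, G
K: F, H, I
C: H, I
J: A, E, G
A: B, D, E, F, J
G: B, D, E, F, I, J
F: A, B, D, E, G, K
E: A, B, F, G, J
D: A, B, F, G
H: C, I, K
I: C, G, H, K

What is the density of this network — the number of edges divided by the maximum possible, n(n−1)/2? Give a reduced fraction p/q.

23/55

There are 23 edges and 11 nodes, so the maximum possible is C(11,2) = 55.
Density = 23/55.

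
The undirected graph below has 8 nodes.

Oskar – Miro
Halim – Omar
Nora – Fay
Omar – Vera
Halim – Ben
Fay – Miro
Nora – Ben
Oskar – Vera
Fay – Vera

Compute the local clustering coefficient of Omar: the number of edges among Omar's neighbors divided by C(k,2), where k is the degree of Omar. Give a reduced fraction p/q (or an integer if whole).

0

Omar's neighbors: Halim and Vera (k = 2).
Possible neighbor pairs: C(2,2) = 1. Edges among them: none → e = 0.
Clustering(Omar) = 0/1.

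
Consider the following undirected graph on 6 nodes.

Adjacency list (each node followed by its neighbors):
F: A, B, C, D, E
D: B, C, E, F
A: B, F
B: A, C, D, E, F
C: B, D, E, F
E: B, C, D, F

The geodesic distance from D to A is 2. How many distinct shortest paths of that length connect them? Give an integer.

2

The shortest distance is 2. The length-2 paths are: D–F–A; D–B–A.
That gives 2 distinct shortest paths.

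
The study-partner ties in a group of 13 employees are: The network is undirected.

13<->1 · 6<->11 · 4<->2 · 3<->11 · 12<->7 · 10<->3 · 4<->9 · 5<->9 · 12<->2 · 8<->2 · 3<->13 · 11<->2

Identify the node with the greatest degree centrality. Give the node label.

Degrees — 1:1, 2:4, 3:3, 4:2, 5:1, 6:1, 7:1, 8:1, 9:2, 10:1, 11:3, 12:2, 13:2.
The maximum is 4, attained only by 2.

2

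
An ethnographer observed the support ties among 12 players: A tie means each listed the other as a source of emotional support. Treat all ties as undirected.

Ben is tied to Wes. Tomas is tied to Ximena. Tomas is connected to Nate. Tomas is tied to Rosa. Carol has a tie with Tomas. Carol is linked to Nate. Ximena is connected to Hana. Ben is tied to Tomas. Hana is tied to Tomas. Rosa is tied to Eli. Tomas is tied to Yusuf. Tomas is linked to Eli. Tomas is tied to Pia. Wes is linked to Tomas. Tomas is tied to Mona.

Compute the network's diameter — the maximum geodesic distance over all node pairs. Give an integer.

Eccentricity of each node (its greatest distance to any other): Ben:2, Carol:2, Eli:2, Hana:2, Mona:2, Nate:2, Pia:2, Rosa:2, Tomas:1, Wes:2, Ximena:2, Yusuf:2.
The maximum eccentricity is 2, realized for instance by the pair Ben–Eli via Ben – Tomas – Eli. So the diameter is 2.

2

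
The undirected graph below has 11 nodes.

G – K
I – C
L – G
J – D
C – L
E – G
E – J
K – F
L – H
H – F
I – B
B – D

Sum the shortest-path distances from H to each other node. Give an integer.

27

Distances from H: B:4, C:2, D:5, E:3, F:1, G:2, I:3, J:4, K:2, L:1.
Sum = 4 + 2 + 5 + 3 + 1 + 2 + 3 + 4 + 2 + 1 = 27.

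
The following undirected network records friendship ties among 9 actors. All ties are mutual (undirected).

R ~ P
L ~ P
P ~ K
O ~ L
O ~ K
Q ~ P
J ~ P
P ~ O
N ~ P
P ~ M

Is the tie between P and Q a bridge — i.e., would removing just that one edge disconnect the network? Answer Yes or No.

Without the P–Q edge there is no alternate route between P and Q, so the network disconnects. It is a bridge.

Yes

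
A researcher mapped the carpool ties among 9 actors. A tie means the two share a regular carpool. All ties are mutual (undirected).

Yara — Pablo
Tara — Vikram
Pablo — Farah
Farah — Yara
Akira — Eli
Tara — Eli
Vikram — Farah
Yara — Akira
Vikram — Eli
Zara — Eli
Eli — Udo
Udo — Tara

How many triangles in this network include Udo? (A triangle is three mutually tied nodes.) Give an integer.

1

Udo's neighbors: Eli and Tara.
Neighbor pairs that are themselves tied: Udo–Eli–Tara. Each forms one triangle with Udo, for 1 in total.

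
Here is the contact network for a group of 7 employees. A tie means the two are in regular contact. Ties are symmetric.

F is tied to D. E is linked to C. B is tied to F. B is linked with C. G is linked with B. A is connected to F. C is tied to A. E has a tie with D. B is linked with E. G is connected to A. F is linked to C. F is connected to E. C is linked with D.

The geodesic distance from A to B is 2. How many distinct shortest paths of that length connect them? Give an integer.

The shortest distance is 2. The length-2 paths are: A–G–B; A–F–B; A–C–B.
That gives 3 distinct shortest paths.

3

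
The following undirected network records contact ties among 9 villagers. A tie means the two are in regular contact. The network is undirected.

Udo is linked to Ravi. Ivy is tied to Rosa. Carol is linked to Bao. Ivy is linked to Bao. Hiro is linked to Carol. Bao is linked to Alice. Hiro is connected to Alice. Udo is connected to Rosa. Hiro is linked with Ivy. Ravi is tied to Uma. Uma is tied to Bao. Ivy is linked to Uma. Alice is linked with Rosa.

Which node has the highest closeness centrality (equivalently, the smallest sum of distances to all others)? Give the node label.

Ivy

Farness (sum of distances to all others) for each node — Alice:14, Bao:13, Carol:18, Hiro:15, Ivy:12, Ravi:17, Rosa:14, Udo:18, Uma:13.
The smallest farness is 12, for Ivy, so Ivy has the highest closeness.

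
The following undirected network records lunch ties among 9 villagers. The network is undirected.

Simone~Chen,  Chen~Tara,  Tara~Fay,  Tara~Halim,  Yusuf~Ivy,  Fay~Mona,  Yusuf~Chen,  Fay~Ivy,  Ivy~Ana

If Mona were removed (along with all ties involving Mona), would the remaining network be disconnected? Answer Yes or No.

Even without Mona, every remaining node can still reach every other (the residual graph is connected), so Mona is not a cut vertex.

No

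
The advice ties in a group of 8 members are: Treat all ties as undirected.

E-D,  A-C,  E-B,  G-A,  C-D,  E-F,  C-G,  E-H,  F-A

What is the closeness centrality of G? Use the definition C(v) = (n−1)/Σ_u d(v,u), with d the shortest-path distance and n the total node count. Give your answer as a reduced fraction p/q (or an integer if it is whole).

Distances from G: A:1, B:4, C:1, D:2, E:3, F:2, H:4. Sum = 17.
n = 8, so closeness = 7/17.

7/17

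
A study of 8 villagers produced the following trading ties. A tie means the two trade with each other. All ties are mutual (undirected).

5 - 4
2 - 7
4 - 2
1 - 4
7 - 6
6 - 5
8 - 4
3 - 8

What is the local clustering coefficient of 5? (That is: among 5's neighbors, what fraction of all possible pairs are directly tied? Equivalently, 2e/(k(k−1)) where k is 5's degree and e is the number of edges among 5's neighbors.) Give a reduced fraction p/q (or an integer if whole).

0

5's neighbors: 4 and 6 (k = 2).
Possible neighbor pairs: C(2,2) = 1. Edges among them: none → e = 0.
Clustering(5) = 0/1.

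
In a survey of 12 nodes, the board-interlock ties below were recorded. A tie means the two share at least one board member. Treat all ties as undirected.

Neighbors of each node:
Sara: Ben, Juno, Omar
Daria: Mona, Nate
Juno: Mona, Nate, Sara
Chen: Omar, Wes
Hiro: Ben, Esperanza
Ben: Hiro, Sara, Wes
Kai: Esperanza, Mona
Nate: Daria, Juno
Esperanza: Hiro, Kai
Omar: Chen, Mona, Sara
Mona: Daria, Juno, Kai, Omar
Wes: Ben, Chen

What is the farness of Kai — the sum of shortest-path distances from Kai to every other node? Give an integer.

26

Distances from Kai: Ben:3, Chen:3, Daria:2, Esperanza:1, Hiro:2, Juno:2, Mona:1, Nate:3, Omar:2, Sara:3, Wes:4.
Sum = 3 + 3 + 2 + 1 + 2 + 2 + 1 + 3 + 2 + 3 + 4 = 26.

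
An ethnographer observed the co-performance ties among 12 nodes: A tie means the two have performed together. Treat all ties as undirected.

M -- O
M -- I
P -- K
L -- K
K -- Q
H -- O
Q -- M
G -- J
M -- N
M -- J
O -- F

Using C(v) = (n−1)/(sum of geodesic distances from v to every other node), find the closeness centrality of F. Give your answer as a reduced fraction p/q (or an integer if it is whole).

Distances from F: G:4, H:2, I:3, J:3, K:4, L:5, M:2, N:3, O:1, P:5, Q:3. Sum = 35.
n = 12, so closeness = 11/35.

11/35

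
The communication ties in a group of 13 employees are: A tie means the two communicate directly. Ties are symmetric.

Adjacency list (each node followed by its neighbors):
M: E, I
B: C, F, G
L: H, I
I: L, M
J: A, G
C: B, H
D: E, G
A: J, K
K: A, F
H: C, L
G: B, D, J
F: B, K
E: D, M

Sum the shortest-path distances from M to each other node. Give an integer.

40

Distances from M: A:5, B:4, C:4, D:2, E:1, F:5, G:3, H:3, I:1, J:4, K:6, L:2.
Sum = 5 + 4 + 4 + 2 + 1 + 5 + 3 + 3 + 1 + 4 + 6 + 2 = 40.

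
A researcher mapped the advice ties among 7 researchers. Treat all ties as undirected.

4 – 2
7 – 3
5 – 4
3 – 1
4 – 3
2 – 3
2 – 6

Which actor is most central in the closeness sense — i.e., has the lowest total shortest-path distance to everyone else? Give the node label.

Farness (sum of distances to all others) for each node — 1:13, 2:9, 3:8, 4:9, 5:14, 6:14, 7:13.
The smallest farness is 8, for 3, so 3 has the highest closeness.

3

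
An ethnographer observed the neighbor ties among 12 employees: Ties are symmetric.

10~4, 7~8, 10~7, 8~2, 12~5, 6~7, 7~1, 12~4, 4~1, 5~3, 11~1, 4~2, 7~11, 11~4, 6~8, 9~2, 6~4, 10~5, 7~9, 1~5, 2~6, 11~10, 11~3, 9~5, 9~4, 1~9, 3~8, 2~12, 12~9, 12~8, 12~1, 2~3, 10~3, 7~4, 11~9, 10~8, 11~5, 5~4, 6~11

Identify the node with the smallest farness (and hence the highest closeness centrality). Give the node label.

4

Farness (sum of distances to all others) for each node — 1:16, 2:16, 3:17, 4:13, 5:15, 6:17, 7:15, 8:16, 9:15, 10:16, 11:14, 12:16.
The smallest farness is 13, for 4, so 4 has the highest closeness.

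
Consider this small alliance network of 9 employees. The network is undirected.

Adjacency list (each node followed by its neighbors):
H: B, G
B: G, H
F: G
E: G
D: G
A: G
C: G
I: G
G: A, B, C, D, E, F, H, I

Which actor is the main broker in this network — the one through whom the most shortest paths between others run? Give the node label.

Unnormalized betweenness of each node: A:0, B:0, C:0, D:0, E:0, F:0, G:27, H:0, I:0.
G has the largest value, 27, making it the main broker — the node through which the most shortest paths run.

G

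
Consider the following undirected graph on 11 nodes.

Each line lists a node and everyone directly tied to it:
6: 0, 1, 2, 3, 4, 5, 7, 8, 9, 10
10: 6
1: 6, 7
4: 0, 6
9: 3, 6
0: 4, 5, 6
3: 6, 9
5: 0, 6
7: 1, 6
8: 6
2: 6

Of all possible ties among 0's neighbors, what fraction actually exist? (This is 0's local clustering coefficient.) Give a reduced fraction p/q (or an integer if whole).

0's neighbors: 4, 5, and 6 (k = 3).
Possible neighbor pairs: C(3,2) = 3. Edges among them: 4–6, 5–6 → e = 2.
Clustering(0) = 2/3.

2/3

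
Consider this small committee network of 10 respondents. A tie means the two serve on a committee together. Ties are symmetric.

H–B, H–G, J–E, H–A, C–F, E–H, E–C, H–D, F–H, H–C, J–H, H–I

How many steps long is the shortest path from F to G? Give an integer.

One shortest route is F – H – G, which uses 2 edges, and F and G are not directly tied, so nothing shorter exists. So d(F,G) = 2.

2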